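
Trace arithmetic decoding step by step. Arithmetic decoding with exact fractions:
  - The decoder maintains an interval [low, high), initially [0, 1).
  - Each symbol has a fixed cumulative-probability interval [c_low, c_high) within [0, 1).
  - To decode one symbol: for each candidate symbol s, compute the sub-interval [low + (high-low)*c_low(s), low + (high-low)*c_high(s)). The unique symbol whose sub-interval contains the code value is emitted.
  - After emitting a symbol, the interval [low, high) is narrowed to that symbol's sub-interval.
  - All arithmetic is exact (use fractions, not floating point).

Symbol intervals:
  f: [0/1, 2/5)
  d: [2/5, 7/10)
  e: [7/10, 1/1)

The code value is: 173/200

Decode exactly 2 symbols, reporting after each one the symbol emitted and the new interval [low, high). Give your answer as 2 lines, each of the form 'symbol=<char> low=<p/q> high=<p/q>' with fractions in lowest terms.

Step 1: interval [0/1, 1/1), width = 1/1 - 0/1 = 1/1
  'f': [0/1 + 1/1*0/1, 0/1 + 1/1*2/5) = [0/1, 2/5)
  'd': [0/1 + 1/1*2/5, 0/1 + 1/1*7/10) = [2/5, 7/10)
  'e': [0/1 + 1/1*7/10, 0/1 + 1/1*1/1) = [7/10, 1/1) <- contains code 173/200
  emit 'e', narrow to [7/10, 1/1)
Step 2: interval [7/10, 1/1), width = 1/1 - 7/10 = 3/10
  'f': [7/10 + 3/10*0/1, 7/10 + 3/10*2/5) = [7/10, 41/50)
  'd': [7/10 + 3/10*2/5, 7/10 + 3/10*7/10) = [41/50, 91/100) <- contains code 173/200
  'e': [7/10 + 3/10*7/10, 7/10 + 3/10*1/1) = [91/100, 1/1)
  emit 'd', narrow to [41/50, 91/100)

Answer: symbol=e low=7/10 high=1/1
symbol=d low=41/50 high=91/100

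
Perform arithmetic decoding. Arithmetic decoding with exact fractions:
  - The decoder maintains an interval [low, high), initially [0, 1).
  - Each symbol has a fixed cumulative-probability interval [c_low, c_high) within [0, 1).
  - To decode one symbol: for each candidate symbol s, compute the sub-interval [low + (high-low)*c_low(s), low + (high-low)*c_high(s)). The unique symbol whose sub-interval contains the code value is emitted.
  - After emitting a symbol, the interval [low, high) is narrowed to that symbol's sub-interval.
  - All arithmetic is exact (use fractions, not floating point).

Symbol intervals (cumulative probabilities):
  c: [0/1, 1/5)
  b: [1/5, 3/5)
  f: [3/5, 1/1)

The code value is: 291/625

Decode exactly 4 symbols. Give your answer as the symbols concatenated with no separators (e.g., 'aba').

Answer: bfcf

Derivation:
Step 1: interval [0/1, 1/1), width = 1/1 - 0/1 = 1/1
  'c': [0/1 + 1/1*0/1, 0/1 + 1/1*1/5) = [0/1, 1/5)
  'b': [0/1 + 1/1*1/5, 0/1 + 1/1*3/5) = [1/5, 3/5) <- contains code 291/625
  'f': [0/1 + 1/1*3/5, 0/1 + 1/1*1/1) = [3/5, 1/1)
  emit 'b', narrow to [1/5, 3/5)
Step 2: interval [1/5, 3/5), width = 3/5 - 1/5 = 2/5
  'c': [1/5 + 2/5*0/1, 1/5 + 2/5*1/5) = [1/5, 7/25)
  'b': [1/5 + 2/5*1/5, 1/5 + 2/5*3/5) = [7/25, 11/25)
  'f': [1/5 + 2/5*3/5, 1/5 + 2/5*1/1) = [11/25, 3/5) <- contains code 291/625
  emit 'f', narrow to [11/25, 3/5)
Step 3: interval [11/25, 3/5), width = 3/5 - 11/25 = 4/25
  'c': [11/25 + 4/25*0/1, 11/25 + 4/25*1/5) = [11/25, 59/125) <- contains code 291/625
  'b': [11/25 + 4/25*1/5, 11/25 + 4/25*3/5) = [59/125, 67/125)
  'f': [11/25 + 4/25*3/5, 11/25 + 4/25*1/1) = [67/125, 3/5)
  emit 'c', narrow to [11/25, 59/125)
Step 4: interval [11/25, 59/125), width = 59/125 - 11/25 = 4/125
  'c': [11/25 + 4/125*0/1, 11/25 + 4/125*1/5) = [11/25, 279/625)
  'b': [11/25 + 4/125*1/5, 11/25 + 4/125*3/5) = [279/625, 287/625)
  'f': [11/25 + 4/125*3/5, 11/25 + 4/125*1/1) = [287/625, 59/125) <- contains code 291/625
  emit 'f', narrow to [287/625, 59/125)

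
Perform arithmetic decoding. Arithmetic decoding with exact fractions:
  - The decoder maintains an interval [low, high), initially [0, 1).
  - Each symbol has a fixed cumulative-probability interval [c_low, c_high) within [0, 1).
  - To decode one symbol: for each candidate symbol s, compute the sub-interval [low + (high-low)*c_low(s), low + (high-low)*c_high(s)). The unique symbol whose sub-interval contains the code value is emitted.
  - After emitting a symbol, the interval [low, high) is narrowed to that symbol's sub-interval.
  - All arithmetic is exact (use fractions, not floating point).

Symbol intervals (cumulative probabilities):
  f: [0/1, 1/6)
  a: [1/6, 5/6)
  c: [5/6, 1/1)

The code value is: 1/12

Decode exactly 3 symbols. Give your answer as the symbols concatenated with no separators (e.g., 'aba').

Answer: faa

Derivation:
Step 1: interval [0/1, 1/1), width = 1/1 - 0/1 = 1/1
  'f': [0/1 + 1/1*0/1, 0/1 + 1/1*1/6) = [0/1, 1/6) <- contains code 1/12
  'a': [0/1 + 1/1*1/6, 0/1 + 1/1*5/6) = [1/6, 5/6)
  'c': [0/1 + 1/1*5/6, 0/1 + 1/1*1/1) = [5/6, 1/1)
  emit 'f', narrow to [0/1, 1/6)
Step 2: interval [0/1, 1/6), width = 1/6 - 0/1 = 1/6
  'f': [0/1 + 1/6*0/1, 0/1 + 1/6*1/6) = [0/1, 1/36)
  'a': [0/1 + 1/6*1/6, 0/1 + 1/6*5/6) = [1/36, 5/36) <- contains code 1/12
  'c': [0/1 + 1/6*5/6, 0/1 + 1/6*1/1) = [5/36, 1/6)
  emit 'a', narrow to [1/36, 5/36)
Step 3: interval [1/36, 5/36), width = 5/36 - 1/36 = 1/9
  'f': [1/36 + 1/9*0/1, 1/36 + 1/9*1/6) = [1/36, 5/108)
  'a': [1/36 + 1/9*1/6, 1/36 + 1/9*5/6) = [5/108, 13/108) <- contains code 1/12
  'c': [1/36 + 1/9*5/6, 1/36 + 1/9*1/1) = [13/108, 5/36)
  emit 'a', narrow to [5/108, 13/108)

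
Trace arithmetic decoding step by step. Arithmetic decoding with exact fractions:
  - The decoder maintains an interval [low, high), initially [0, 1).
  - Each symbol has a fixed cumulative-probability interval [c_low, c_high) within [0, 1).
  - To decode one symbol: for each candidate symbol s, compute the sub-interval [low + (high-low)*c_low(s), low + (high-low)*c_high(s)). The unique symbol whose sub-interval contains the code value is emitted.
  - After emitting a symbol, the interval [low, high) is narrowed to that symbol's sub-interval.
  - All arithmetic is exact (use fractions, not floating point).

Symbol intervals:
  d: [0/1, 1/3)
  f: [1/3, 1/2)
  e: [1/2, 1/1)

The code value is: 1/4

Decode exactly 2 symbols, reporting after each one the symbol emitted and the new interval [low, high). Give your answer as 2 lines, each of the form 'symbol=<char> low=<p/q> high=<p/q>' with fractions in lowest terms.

Step 1: interval [0/1, 1/1), width = 1/1 - 0/1 = 1/1
  'd': [0/1 + 1/1*0/1, 0/1 + 1/1*1/3) = [0/1, 1/3) <- contains code 1/4
  'f': [0/1 + 1/1*1/3, 0/1 + 1/1*1/2) = [1/3, 1/2)
  'e': [0/1 + 1/1*1/2, 0/1 + 1/1*1/1) = [1/2, 1/1)
  emit 'd', narrow to [0/1, 1/3)
Step 2: interval [0/1, 1/3), width = 1/3 - 0/1 = 1/3
  'd': [0/1 + 1/3*0/1, 0/1 + 1/3*1/3) = [0/1, 1/9)
  'f': [0/1 + 1/3*1/3, 0/1 + 1/3*1/2) = [1/9, 1/6)
  'e': [0/1 + 1/3*1/2, 0/1 + 1/3*1/1) = [1/6, 1/3) <- contains code 1/4
  emit 'e', narrow to [1/6, 1/3)

Answer: symbol=d low=0/1 high=1/3
symbol=e low=1/6 high=1/3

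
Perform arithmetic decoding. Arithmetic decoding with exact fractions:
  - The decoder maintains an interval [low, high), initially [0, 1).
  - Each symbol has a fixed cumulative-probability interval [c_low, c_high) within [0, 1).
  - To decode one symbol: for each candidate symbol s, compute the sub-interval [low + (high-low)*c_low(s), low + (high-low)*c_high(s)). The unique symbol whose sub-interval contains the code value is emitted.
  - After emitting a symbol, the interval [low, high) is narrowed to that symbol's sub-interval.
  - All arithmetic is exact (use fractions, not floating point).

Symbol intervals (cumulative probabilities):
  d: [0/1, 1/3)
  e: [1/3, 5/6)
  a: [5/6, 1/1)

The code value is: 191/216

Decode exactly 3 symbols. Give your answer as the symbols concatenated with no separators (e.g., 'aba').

Answer: ada

Derivation:
Step 1: interval [0/1, 1/1), width = 1/1 - 0/1 = 1/1
  'd': [0/1 + 1/1*0/1, 0/1 + 1/1*1/3) = [0/1, 1/3)
  'e': [0/1 + 1/1*1/3, 0/1 + 1/1*5/6) = [1/3, 5/6)
  'a': [0/1 + 1/1*5/6, 0/1 + 1/1*1/1) = [5/6, 1/1) <- contains code 191/216
  emit 'a', narrow to [5/6, 1/1)
Step 2: interval [5/6, 1/1), width = 1/1 - 5/6 = 1/6
  'd': [5/6 + 1/6*0/1, 5/6 + 1/6*1/3) = [5/6, 8/9) <- contains code 191/216
  'e': [5/6 + 1/6*1/3, 5/6 + 1/6*5/6) = [8/9, 35/36)
  'a': [5/6 + 1/6*5/6, 5/6 + 1/6*1/1) = [35/36, 1/1)
  emit 'd', narrow to [5/6, 8/9)
Step 3: interval [5/6, 8/9), width = 8/9 - 5/6 = 1/18
  'd': [5/6 + 1/18*0/1, 5/6 + 1/18*1/3) = [5/6, 23/27)
  'e': [5/6 + 1/18*1/3, 5/6 + 1/18*5/6) = [23/27, 95/108)
  'a': [5/6 + 1/18*5/6, 5/6 + 1/18*1/1) = [95/108, 8/9) <- contains code 191/216
  emit 'a', narrow to [95/108, 8/9)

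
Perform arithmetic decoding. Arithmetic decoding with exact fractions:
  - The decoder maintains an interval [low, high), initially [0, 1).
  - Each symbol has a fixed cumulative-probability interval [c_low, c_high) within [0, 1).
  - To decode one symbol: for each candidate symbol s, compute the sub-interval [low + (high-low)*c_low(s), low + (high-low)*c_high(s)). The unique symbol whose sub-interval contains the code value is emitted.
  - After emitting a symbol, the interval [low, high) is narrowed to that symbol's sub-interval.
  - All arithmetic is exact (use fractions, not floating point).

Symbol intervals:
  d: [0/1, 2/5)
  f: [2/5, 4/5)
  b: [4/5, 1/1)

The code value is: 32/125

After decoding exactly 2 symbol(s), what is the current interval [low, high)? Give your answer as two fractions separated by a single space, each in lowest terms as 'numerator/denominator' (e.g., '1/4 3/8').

Answer: 4/25 8/25

Derivation:
Step 1: interval [0/1, 1/1), width = 1/1 - 0/1 = 1/1
  'd': [0/1 + 1/1*0/1, 0/1 + 1/1*2/5) = [0/1, 2/5) <- contains code 32/125
  'f': [0/1 + 1/1*2/5, 0/1 + 1/1*4/5) = [2/5, 4/5)
  'b': [0/1 + 1/1*4/5, 0/1 + 1/1*1/1) = [4/5, 1/1)
  emit 'd', narrow to [0/1, 2/5)
Step 2: interval [0/1, 2/5), width = 2/5 - 0/1 = 2/5
  'd': [0/1 + 2/5*0/1, 0/1 + 2/5*2/5) = [0/1, 4/25)
  'f': [0/1 + 2/5*2/5, 0/1 + 2/5*4/5) = [4/25, 8/25) <- contains code 32/125
  'b': [0/1 + 2/5*4/5, 0/1 + 2/5*1/1) = [8/25, 2/5)
  emit 'f', narrow to [4/25, 8/25)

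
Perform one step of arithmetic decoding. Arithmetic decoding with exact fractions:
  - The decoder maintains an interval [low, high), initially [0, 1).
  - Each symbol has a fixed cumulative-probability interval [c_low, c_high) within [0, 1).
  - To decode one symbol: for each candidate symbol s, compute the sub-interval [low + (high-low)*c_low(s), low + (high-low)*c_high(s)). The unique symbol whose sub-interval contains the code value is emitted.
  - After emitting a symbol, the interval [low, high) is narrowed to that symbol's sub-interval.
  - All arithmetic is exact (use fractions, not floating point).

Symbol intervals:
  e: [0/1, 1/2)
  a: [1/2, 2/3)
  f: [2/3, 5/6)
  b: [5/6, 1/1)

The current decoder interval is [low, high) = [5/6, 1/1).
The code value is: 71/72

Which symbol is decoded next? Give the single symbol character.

Answer: b

Derivation:
Interval width = high − low = 1/1 − 5/6 = 1/6
Scaled code = (code − low) / width = (71/72 − 5/6) / 1/6 = 11/12
  e: [0/1, 1/2) 
  a: [1/2, 2/3) 
  f: [2/3, 5/6) 
  b: [5/6, 1/1) ← scaled code falls here ✓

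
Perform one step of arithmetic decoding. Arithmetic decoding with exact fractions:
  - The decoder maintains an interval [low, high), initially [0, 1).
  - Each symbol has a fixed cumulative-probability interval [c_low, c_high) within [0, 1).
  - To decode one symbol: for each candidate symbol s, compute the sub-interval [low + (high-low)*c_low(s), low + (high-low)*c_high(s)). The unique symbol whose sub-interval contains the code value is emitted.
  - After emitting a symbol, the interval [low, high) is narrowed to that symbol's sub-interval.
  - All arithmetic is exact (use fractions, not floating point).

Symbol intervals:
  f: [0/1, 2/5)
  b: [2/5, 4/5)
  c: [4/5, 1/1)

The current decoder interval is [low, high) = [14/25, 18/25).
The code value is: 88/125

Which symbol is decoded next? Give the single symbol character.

Interval width = high − low = 18/25 − 14/25 = 4/25
Scaled code = (code − low) / width = (88/125 − 14/25) / 4/25 = 9/10
  f: [0/1, 2/5) 
  b: [2/5, 4/5) 
  c: [4/5, 1/1) ← scaled code falls here ✓

Answer: c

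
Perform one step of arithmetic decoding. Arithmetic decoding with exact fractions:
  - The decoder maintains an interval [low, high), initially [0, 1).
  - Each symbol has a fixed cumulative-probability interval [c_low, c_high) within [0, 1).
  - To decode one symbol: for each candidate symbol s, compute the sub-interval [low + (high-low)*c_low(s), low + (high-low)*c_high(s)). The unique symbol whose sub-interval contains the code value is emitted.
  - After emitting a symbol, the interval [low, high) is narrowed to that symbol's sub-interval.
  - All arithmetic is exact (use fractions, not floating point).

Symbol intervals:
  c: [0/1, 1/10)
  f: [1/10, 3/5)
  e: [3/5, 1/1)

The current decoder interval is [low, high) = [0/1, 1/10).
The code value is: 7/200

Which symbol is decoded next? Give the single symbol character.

Answer: f

Derivation:
Interval width = high − low = 1/10 − 0/1 = 1/10
Scaled code = (code − low) / width = (7/200 − 0/1) / 1/10 = 7/20
  c: [0/1, 1/10) 
  f: [1/10, 3/5) ← scaled code falls here ✓
  e: [3/5, 1/1) 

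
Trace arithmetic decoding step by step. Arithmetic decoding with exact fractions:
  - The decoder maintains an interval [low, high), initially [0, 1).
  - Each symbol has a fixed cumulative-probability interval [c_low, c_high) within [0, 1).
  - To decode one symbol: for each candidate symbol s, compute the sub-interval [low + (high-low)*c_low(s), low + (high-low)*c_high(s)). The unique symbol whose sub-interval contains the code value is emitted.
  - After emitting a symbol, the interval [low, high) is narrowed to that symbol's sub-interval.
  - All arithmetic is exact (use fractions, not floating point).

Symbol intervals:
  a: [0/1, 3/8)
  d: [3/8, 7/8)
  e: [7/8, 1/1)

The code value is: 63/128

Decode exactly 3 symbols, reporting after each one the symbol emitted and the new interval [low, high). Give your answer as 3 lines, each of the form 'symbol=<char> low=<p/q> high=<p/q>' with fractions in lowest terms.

Answer: symbol=d low=3/8 high=7/8
symbol=a low=3/8 high=9/16
symbol=d low=57/128 high=69/128

Derivation:
Step 1: interval [0/1, 1/1), width = 1/1 - 0/1 = 1/1
  'a': [0/1 + 1/1*0/1, 0/1 + 1/1*3/8) = [0/1, 3/8)
  'd': [0/1 + 1/1*3/8, 0/1 + 1/1*7/8) = [3/8, 7/8) <- contains code 63/128
  'e': [0/1 + 1/1*7/8, 0/1 + 1/1*1/1) = [7/8, 1/1)
  emit 'd', narrow to [3/8, 7/8)
Step 2: interval [3/8, 7/8), width = 7/8 - 3/8 = 1/2
  'a': [3/8 + 1/2*0/1, 3/8 + 1/2*3/8) = [3/8, 9/16) <- contains code 63/128
  'd': [3/8 + 1/2*3/8, 3/8 + 1/2*7/8) = [9/16, 13/16)
  'e': [3/8 + 1/2*7/8, 3/8 + 1/2*1/1) = [13/16, 7/8)
  emit 'a', narrow to [3/8, 9/16)
Step 3: interval [3/8, 9/16), width = 9/16 - 3/8 = 3/16
  'a': [3/8 + 3/16*0/1, 3/8 + 3/16*3/8) = [3/8, 57/128)
  'd': [3/8 + 3/16*3/8, 3/8 + 3/16*7/8) = [57/128, 69/128) <- contains code 63/128
  'e': [3/8 + 3/16*7/8, 3/8 + 3/16*1/1) = [69/128, 9/16)
  emit 'd', narrow to [57/128, 69/128)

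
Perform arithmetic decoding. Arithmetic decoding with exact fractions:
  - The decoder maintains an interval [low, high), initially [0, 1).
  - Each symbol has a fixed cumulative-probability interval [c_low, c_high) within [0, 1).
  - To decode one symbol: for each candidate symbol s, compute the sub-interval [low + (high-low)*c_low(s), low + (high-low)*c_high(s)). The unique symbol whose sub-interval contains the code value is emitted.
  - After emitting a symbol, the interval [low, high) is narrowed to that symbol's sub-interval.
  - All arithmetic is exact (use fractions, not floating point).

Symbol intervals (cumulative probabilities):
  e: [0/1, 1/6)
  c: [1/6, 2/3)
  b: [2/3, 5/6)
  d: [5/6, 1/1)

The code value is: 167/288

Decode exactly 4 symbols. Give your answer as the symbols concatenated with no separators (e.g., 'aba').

Answer: cbdb

Derivation:
Step 1: interval [0/1, 1/1), width = 1/1 - 0/1 = 1/1
  'e': [0/1 + 1/1*0/1, 0/1 + 1/1*1/6) = [0/1, 1/6)
  'c': [0/1 + 1/1*1/6, 0/1 + 1/1*2/3) = [1/6, 2/3) <- contains code 167/288
  'b': [0/1 + 1/1*2/3, 0/1 + 1/1*5/6) = [2/3, 5/6)
  'd': [0/1 + 1/1*5/6, 0/1 + 1/1*1/1) = [5/6, 1/1)
  emit 'c', narrow to [1/6, 2/3)
Step 2: interval [1/6, 2/3), width = 2/3 - 1/6 = 1/2
  'e': [1/6 + 1/2*0/1, 1/6 + 1/2*1/6) = [1/6, 1/4)
  'c': [1/6 + 1/2*1/6, 1/6 + 1/2*2/3) = [1/4, 1/2)
  'b': [1/6 + 1/2*2/3, 1/6 + 1/2*5/6) = [1/2, 7/12) <- contains code 167/288
  'd': [1/6 + 1/2*5/6, 1/6 + 1/2*1/1) = [7/12, 2/3)
  emit 'b', narrow to [1/2, 7/12)
Step 3: interval [1/2, 7/12), width = 7/12 - 1/2 = 1/12
  'e': [1/2 + 1/12*0/1, 1/2 + 1/12*1/6) = [1/2, 37/72)
  'c': [1/2 + 1/12*1/6, 1/2 + 1/12*2/3) = [37/72, 5/9)
  'b': [1/2 + 1/12*2/3, 1/2 + 1/12*5/6) = [5/9, 41/72)
  'd': [1/2 + 1/12*5/6, 1/2 + 1/12*1/1) = [41/72, 7/12) <- contains code 167/288
  emit 'd', narrow to [41/72, 7/12)
Step 4: interval [41/72, 7/12), width = 7/12 - 41/72 = 1/72
  'e': [41/72 + 1/72*0/1, 41/72 + 1/72*1/6) = [41/72, 247/432)
  'c': [41/72 + 1/72*1/6, 41/72 + 1/72*2/3) = [247/432, 125/216)
  'b': [41/72 + 1/72*2/3, 41/72 + 1/72*5/6) = [125/216, 251/432) <- contains code 167/288
  'd': [41/72 + 1/72*5/6, 41/72 + 1/72*1/1) = [251/432, 7/12)
  emit 'b', narrow to [125/216, 251/432)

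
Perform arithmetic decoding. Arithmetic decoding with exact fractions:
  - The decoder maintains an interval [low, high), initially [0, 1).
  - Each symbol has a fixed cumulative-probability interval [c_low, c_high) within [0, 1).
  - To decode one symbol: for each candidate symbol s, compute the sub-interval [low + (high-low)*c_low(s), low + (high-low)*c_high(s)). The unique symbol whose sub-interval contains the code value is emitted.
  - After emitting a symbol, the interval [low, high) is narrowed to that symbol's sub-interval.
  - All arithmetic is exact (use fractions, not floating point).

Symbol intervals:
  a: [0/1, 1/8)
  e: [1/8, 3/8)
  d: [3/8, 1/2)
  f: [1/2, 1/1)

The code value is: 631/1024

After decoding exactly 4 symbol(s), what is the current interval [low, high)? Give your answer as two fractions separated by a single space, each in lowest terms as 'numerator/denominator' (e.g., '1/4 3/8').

Step 1: interval [0/1, 1/1), width = 1/1 - 0/1 = 1/1
  'a': [0/1 + 1/1*0/1, 0/1 + 1/1*1/8) = [0/1, 1/8)
  'e': [0/1 + 1/1*1/8, 0/1 + 1/1*3/8) = [1/8, 3/8)
  'd': [0/1 + 1/1*3/8, 0/1 + 1/1*1/2) = [3/8, 1/2)
  'f': [0/1 + 1/1*1/2, 0/1 + 1/1*1/1) = [1/2, 1/1) <- contains code 631/1024
  emit 'f', narrow to [1/2, 1/1)
Step 2: interval [1/2, 1/1), width = 1/1 - 1/2 = 1/2
  'a': [1/2 + 1/2*0/1, 1/2 + 1/2*1/8) = [1/2, 9/16)
  'e': [1/2 + 1/2*1/8, 1/2 + 1/2*3/8) = [9/16, 11/16) <- contains code 631/1024
  'd': [1/2 + 1/2*3/8, 1/2 + 1/2*1/2) = [11/16, 3/4)
  'f': [1/2 + 1/2*1/2, 1/2 + 1/2*1/1) = [3/4, 1/1)
  emit 'e', narrow to [9/16, 11/16)
Step 3: interval [9/16, 11/16), width = 11/16 - 9/16 = 1/8
  'a': [9/16 + 1/8*0/1, 9/16 + 1/8*1/8) = [9/16, 37/64)
  'e': [9/16 + 1/8*1/8, 9/16 + 1/8*3/8) = [37/64, 39/64)
  'd': [9/16 + 1/8*3/8, 9/16 + 1/8*1/2) = [39/64, 5/8) <- contains code 631/1024
  'f': [9/16 + 1/8*1/2, 9/16 + 1/8*1/1) = [5/8, 11/16)
  emit 'd', narrow to [39/64, 5/8)
Step 4: interval [39/64, 5/8), width = 5/8 - 39/64 = 1/64
  'a': [39/64 + 1/64*0/1, 39/64 + 1/64*1/8) = [39/64, 313/512)
  'e': [39/64 + 1/64*1/8, 39/64 + 1/64*3/8) = [313/512, 315/512)
  'd': [39/64 + 1/64*3/8, 39/64 + 1/64*1/2) = [315/512, 79/128) <- contains code 631/1024
  'f': [39/64 + 1/64*1/2, 39/64 + 1/64*1/1) = [79/128, 5/8)
  emit 'd', narrow to [315/512, 79/128)

Answer: 315/512 79/128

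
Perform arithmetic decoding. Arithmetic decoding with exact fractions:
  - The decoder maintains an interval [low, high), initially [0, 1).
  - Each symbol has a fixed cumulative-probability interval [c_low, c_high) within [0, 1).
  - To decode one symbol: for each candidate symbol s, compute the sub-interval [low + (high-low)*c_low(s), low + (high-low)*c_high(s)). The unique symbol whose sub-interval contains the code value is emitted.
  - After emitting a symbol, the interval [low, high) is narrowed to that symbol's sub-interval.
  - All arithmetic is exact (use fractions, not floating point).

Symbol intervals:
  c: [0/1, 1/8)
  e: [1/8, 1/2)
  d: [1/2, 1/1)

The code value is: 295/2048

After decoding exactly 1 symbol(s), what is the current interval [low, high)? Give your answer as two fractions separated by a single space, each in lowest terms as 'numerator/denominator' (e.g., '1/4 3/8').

Answer: 1/8 1/2

Derivation:
Step 1: interval [0/1, 1/1), width = 1/1 - 0/1 = 1/1
  'c': [0/1 + 1/1*0/1, 0/1 + 1/1*1/8) = [0/1, 1/8)
  'e': [0/1 + 1/1*1/8, 0/1 + 1/1*1/2) = [1/8, 1/2) <- contains code 295/2048
  'd': [0/1 + 1/1*1/2, 0/1 + 1/1*1/1) = [1/2, 1/1)
  emit 'e', narrow to [1/8, 1/2)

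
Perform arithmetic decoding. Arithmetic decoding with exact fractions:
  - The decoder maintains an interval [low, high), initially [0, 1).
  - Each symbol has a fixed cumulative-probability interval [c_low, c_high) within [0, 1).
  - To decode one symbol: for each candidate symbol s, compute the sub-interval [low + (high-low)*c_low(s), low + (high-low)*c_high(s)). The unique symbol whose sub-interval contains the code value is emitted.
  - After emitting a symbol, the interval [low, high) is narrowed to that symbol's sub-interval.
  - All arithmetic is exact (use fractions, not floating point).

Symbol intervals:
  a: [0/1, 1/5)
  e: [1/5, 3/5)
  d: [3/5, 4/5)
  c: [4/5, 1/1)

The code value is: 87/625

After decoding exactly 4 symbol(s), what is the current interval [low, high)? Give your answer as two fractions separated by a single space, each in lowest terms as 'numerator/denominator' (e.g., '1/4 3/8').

Step 1: interval [0/1, 1/1), width = 1/1 - 0/1 = 1/1
  'a': [0/1 + 1/1*0/1, 0/1 + 1/1*1/5) = [0/1, 1/5) <- contains code 87/625
  'e': [0/1 + 1/1*1/5, 0/1 + 1/1*3/5) = [1/5, 3/5)
  'd': [0/1 + 1/1*3/5, 0/1 + 1/1*4/5) = [3/5, 4/5)
  'c': [0/1 + 1/1*4/5, 0/1 + 1/1*1/1) = [4/5, 1/1)
  emit 'a', narrow to [0/1, 1/5)
Step 2: interval [0/1, 1/5), width = 1/5 - 0/1 = 1/5
  'a': [0/1 + 1/5*0/1, 0/1 + 1/5*1/5) = [0/1, 1/25)
  'e': [0/1 + 1/5*1/5, 0/1 + 1/5*3/5) = [1/25, 3/25)
  'd': [0/1 + 1/5*3/5, 0/1 + 1/5*4/5) = [3/25, 4/25) <- contains code 87/625
  'c': [0/1 + 1/5*4/5, 0/1 + 1/5*1/1) = [4/25, 1/5)
  emit 'd', narrow to [3/25, 4/25)
Step 3: interval [3/25, 4/25), width = 4/25 - 3/25 = 1/25
  'a': [3/25 + 1/25*0/1, 3/25 + 1/25*1/5) = [3/25, 16/125)
  'e': [3/25 + 1/25*1/5, 3/25 + 1/25*3/5) = [16/125, 18/125) <- contains code 87/625
  'd': [3/25 + 1/25*3/5, 3/25 + 1/25*4/5) = [18/125, 19/125)
  'c': [3/25 + 1/25*4/5, 3/25 + 1/25*1/1) = [19/125, 4/25)
  emit 'e', narrow to [16/125, 18/125)
Step 4: interval [16/125, 18/125), width = 18/125 - 16/125 = 2/125
  'a': [16/125 + 2/125*0/1, 16/125 + 2/125*1/5) = [16/125, 82/625)
  'e': [16/125 + 2/125*1/5, 16/125 + 2/125*3/5) = [82/625, 86/625)
  'd': [16/125 + 2/125*3/5, 16/125 + 2/125*4/5) = [86/625, 88/625) <- contains code 87/625
  'c': [16/125 + 2/125*4/5, 16/125 + 2/125*1/1) = [88/625, 18/125)
  emit 'd', narrow to [86/625, 88/625)

Answer: 86/625 88/625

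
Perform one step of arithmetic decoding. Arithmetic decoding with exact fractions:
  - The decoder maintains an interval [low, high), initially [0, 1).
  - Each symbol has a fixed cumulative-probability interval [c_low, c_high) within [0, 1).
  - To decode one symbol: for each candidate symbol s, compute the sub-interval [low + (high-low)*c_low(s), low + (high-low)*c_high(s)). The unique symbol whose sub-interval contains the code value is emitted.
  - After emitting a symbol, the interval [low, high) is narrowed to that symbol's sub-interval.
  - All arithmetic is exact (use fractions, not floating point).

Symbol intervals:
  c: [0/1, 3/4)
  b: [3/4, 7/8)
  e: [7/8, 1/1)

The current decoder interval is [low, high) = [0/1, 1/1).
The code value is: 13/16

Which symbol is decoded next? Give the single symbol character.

Interval width = high − low = 1/1 − 0/1 = 1/1
Scaled code = (code − low) / width = (13/16 − 0/1) / 1/1 = 13/16
  c: [0/1, 3/4) 
  b: [3/4, 7/8) ← scaled code falls here ✓
  e: [7/8, 1/1) 

Answer: b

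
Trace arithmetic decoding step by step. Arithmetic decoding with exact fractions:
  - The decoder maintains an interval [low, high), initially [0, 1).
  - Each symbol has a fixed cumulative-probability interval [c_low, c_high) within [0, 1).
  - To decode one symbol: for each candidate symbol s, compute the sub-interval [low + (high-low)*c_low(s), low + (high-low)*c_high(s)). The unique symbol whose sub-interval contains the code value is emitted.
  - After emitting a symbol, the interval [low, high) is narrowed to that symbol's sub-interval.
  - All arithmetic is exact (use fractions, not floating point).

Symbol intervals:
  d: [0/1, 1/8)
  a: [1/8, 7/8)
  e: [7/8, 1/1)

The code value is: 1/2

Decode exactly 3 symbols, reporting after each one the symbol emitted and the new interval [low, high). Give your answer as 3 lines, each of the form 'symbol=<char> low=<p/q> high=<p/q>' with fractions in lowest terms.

Step 1: interval [0/1, 1/1), width = 1/1 - 0/1 = 1/1
  'd': [0/1 + 1/1*0/1, 0/1 + 1/1*1/8) = [0/1, 1/8)
  'a': [0/1 + 1/1*1/8, 0/1 + 1/1*7/8) = [1/8, 7/8) <- contains code 1/2
  'e': [0/1 + 1/1*7/8, 0/1 + 1/1*1/1) = [7/8, 1/1)
  emit 'a', narrow to [1/8, 7/8)
Step 2: interval [1/8, 7/8), width = 7/8 - 1/8 = 3/4
  'd': [1/8 + 3/4*0/1, 1/8 + 3/4*1/8) = [1/8, 7/32)
  'a': [1/8 + 3/4*1/8, 1/8 + 3/4*7/8) = [7/32, 25/32) <- contains code 1/2
  'e': [1/8 + 3/4*7/8, 1/8 + 3/4*1/1) = [25/32, 7/8)
  emit 'a', narrow to [7/32, 25/32)
Step 3: interval [7/32, 25/32), width = 25/32 - 7/32 = 9/16
  'd': [7/32 + 9/16*0/1, 7/32 + 9/16*1/8) = [7/32, 37/128)
  'a': [7/32 + 9/16*1/8, 7/32 + 9/16*7/8) = [37/128, 91/128) <- contains code 1/2
  'e': [7/32 + 9/16*7/8, 7/32 + 9/16*1/1) = [91/128, 25/32)
  emit 'a', narrow to [37/128, 91/128)

Answer: symbol=a low=1/8 high=7/8
symbol=a low=7/32 high=25/32
symbol=a low=37/128 high=91/128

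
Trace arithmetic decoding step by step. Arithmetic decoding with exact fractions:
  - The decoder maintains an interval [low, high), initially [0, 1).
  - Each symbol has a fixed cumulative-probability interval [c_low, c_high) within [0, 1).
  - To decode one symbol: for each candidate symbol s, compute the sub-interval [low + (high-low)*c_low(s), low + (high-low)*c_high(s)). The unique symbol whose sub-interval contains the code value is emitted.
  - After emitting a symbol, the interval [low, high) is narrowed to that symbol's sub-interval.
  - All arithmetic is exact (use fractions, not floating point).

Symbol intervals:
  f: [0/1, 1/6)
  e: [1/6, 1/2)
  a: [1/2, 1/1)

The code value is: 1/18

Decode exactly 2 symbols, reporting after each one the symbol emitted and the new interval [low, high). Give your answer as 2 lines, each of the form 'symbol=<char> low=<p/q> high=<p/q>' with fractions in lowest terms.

Step 1: interval [0/1, 1/1), width = 1/1 - 0/1 = 1/1
  'f': [0/1 + 1/1*0/1, 0/1 + 1/1*1/6) = [0/1, 1/6) <- contains code 1/18
  'e': [0/1 + 1/1*1/6, 0/1 + 1/1*1/2) = [1/6, 1/2)
  'a': [0/1 + 1/1*1/2, 0/1 + 1/1*1/1) = [1/2, 1/1)
  emit 'f', narrow to [0/1, 1/6)
Step 2: interval [0/1, 1/6), width = 1/6 - 0/1 = 1/6
  'f': [0/1 + 1/6*0/1, 0/1 + 1/6*1/6) = [0/1, 1/36)
  'e': [0/1 + 1/6*1/6, 0/1 + 1/6*1/2) = [1/36, 1/12) <- contains code 1/18
  'a': [0/1 + 1/6*1/2, 0/1 + 1/6*1/1) = [1/12, 1/6)
  emit 'e', narrow to [1/36, 1/12)

Answer: symbol=f low=0/1 high=1/6
symbol=e low=1/36 high=1/12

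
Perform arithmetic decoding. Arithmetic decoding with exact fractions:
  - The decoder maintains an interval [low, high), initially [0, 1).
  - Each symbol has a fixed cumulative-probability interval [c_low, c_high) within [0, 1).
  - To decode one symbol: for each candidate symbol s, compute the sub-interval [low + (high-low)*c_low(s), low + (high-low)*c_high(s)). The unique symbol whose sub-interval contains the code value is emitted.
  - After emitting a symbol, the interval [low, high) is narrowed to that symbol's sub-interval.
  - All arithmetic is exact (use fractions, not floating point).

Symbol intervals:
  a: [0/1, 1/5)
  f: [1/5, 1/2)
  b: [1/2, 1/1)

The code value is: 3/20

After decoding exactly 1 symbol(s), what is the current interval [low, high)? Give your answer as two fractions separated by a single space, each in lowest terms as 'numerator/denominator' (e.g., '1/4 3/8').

Step 1: interval [0/1, 1/1), width = 1/1 - 0/1 = 1/1
  'a': [0/1 + 1/1*0/1, 0/1 + 1/1*1/5) = [0/1, 1/5) <- contains code 3/20
  'f': [0/1 + 1/1*1/5, 0/1 + 1/1*1/2) = [1/5, 1/2)
  'b': [0/1 + 1/1*1/2, 0/1 + 1/1*1/1) = [1/2, 1/1)
  emit 'a', narrow to [0/1, 1/5)

Answer: 0/1 1/5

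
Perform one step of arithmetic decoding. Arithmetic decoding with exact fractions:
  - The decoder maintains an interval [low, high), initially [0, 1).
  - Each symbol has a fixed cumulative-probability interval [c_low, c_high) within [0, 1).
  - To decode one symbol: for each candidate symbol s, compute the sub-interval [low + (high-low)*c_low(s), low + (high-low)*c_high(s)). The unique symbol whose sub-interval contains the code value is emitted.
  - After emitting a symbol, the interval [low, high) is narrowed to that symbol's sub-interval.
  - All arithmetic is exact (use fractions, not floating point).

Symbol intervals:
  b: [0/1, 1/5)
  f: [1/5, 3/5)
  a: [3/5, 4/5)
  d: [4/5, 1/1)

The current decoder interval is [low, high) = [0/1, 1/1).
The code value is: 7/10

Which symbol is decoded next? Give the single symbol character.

Answer: a

Derivation:
Interval width = high − low = 1/1 − 0/1 = 1/1
Scaled code = (code − low) / width = (7/10 − 0/1) / 1/1 = 7/10
  b: [0/1, 1/5) 
  f: [1/5, 3/5) 
  a: [3/5, 4/5) ← scaled code falls here ✓
  d: [4/5, 1/1) 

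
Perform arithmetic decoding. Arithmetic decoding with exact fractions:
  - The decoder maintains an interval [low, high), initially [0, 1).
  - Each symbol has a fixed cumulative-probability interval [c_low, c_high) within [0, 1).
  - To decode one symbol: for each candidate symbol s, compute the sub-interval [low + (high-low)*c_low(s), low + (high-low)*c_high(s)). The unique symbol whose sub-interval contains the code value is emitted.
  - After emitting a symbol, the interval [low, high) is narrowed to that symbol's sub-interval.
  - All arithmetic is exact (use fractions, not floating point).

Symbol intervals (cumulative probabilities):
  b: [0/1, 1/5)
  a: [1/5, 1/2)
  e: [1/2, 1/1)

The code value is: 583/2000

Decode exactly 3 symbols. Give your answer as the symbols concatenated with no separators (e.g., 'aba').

Answer: aaa

Derivation:
Step 1: interval [0/1, 1/1), width = 1/1 - 0/1 = 1/1
  'b': [0/1 + 1/1*0/1, 0/1 + 1/1*1/5) = [0/1, 1/5)
  'a': [0/1 + 1/1*1/5, 0/1 + 1/1*1/2) = [1/5, 1/2) <- contains code 583/2000
  'e': [0/1 + 1/1*1/2, 0/1 + 1/1*1/1) = [1/2, 1/1)
  emit 'a', narrow to [1/5, 1/2)
Step 2: interval [1/5, 1/2), width = 1/2 - 1/5 = 3/10
  'b': [1/5 + 3/10*0/1, 1/5 + 3/10*1/5) = [1/5, 13/50)
  'a': [1/5 + 3/10*1/5, 1/5 + 3/10*1/2) = [13/50, 7/20) <- contains code 583/2000
  'e': [1/5 + 3/10*1/2, 1/5 + 3/10*1/1) = [7/20, 1/2)
  emit 'a', narrow to [13/50, 7/20)
Step 3: interval [13/50, 7/20), width = 7/20 - 13/50 = 9/100
  'b': [13/50 + 9/100*0/1, 13/50 + 9/100*1/5) = [13/50, 139/500)
  'a': [13/50 + 9/100*1/5, 13/50 + 9/100*1/2) = [139/500, 61/200) <- contains code 583/2000
  'e': [13/50 + 9/100*1/2, 13/50 + 9/100*1/1) = [61/200, 7/20)
  emit 'a', narrow to [139/500, 61/200)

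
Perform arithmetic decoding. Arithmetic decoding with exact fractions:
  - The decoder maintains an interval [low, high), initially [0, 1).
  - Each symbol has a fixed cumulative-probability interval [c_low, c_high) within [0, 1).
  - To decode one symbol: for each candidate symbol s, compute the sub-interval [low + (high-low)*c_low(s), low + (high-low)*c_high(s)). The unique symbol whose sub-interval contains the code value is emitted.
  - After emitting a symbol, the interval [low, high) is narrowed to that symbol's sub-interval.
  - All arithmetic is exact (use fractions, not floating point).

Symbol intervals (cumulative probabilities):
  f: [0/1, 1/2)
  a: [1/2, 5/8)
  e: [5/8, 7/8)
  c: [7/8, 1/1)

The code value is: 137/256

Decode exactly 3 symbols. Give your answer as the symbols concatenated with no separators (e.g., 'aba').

Step 1: interval [0/1, 1/1), width = 1/1 - 0/1 = 1/1
  'f': [0/1 + 1/1*0/1, 0/1 + 1/1*1/2) = [0/1, 1/2)
  'a': [0/1 + 1/1*1/2, 0/1 + 1/1*5/8) = [1/2, 5/8) <- contains code 137/256
  'e': [0/1 + 1/1*5/8, 0/1 + 1/1*7/8) = [5/8, 7/8)
  'c': [0/1 + 1/1*7/8, 0/1 + 1/1*1/1) = [7/8, 1/1)
  emit 'a', narrow to [1/2, 5/8)
Step 2: interval [1/2, 5/8), width = 5/8 - 1/2 = 1/8
  'f': [1/2 + 1/8*0/1, 1/2 + 1/8*1/2) = [1/2, 9/16) <- contains code 137/256
  'a': [1/2 + 1/8*1/2, 1/2 + 1/8*5/8) = [9/16, 37/64)
  'e': [1/2 + 1/8*5/8, 1/2 + 1/8*7/8) = [37/64, 39/64)
  'c': [1/2 + 1/8*7/8, 1/2 + 1/8*1/1) = [39/64, 5/8)
  emit 'f', narrow to [1/2, 9/16)
Step 3: interval [1/2, 9/16), width = 9/16 - 1/2 = 1/16
  'f': [1/2 + 1/16*0/1, 1/2 + 1/16*1/2) = [1/2, 17/32)
  'a': [1/2 + 1/16*1/2, 1/2 + 1/16*5/8) = [17/32, 69/128) <- contains code 137/256
  'e': [1/2 + 1/16*5/8, 1/2 + 1/16*7/8) = [69/128, 71/128)
  'c': [1/2 + 1/16*7/8, 1/2 + 1/16*1/1) = [71/128, 9/16)
  emit 'a', narrow to [17/32, 69/128)

Answer: afa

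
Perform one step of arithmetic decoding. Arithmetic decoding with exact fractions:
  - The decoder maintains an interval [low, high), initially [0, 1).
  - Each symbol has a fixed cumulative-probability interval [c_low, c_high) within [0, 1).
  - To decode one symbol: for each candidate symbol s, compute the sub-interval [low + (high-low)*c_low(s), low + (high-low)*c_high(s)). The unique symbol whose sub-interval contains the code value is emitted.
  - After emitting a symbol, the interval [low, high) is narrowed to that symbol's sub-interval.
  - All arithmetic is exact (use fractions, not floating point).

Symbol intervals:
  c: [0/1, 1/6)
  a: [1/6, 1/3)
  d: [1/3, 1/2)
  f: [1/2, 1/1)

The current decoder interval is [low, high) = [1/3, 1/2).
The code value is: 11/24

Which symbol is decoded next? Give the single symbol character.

Answer: f

Derivation:
Interval width = high − low = 1/2 − 1/3 = 1/6
Scaled code = (code − low) / width = (11/24 − 1/3) / 1/6 = 3/4
  c: [0/1, 1/6) 
  a: [1/6, 1/3) 
  d: [1/3, 1/2) 
  f: [1/2, 1/1) ← scaled code falls here ✓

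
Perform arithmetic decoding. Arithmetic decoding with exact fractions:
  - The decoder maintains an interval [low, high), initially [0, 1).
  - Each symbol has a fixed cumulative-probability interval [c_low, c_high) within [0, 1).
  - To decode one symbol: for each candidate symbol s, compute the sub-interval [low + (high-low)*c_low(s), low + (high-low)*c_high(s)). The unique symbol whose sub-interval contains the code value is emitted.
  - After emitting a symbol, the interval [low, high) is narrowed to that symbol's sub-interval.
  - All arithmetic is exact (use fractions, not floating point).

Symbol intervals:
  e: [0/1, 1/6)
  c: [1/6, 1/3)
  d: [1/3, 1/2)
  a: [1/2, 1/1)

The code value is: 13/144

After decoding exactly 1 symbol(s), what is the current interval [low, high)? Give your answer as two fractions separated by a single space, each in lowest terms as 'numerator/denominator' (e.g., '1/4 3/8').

Answer: 0/1 1/6

Derivation:
Step 1: interval [0/1, 1/1), width = 1/1 - 0/1 = 1/1
  'e': [0/1 + 1/1*0/1, 0/1 + 1/1*1/6) = [0/1, 1/6) <- contains code 13/144
  'c': [0/1 + 1/1*1/6, 0/1 + 1/1*1/3) = [1/6, 1/3)
  'd': [0/1 + 1/1*1/3, 0/1 + 1/1*1/2) = [1/3, 1/2)
  'a': [0/1 + 1/1*1/2, 0/1 + 1/1*1/1) = [1/2, 1/1)
  emit 'e', narrow to [0/1, 1/6)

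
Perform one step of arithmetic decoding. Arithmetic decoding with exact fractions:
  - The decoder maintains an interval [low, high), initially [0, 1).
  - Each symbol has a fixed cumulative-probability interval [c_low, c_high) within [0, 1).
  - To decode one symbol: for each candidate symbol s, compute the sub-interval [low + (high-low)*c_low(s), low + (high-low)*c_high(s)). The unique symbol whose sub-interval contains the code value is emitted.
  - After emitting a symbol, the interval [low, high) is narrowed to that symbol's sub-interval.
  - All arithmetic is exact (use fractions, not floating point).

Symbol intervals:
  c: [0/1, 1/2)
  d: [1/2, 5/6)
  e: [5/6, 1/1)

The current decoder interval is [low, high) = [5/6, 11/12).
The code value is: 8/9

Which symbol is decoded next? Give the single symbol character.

Interval width = high − low = 11/12 − 5/6 = 1/12
Scaled code = (code − low) / width = (8/9 − 5/6) / 1/12 = 2/3
  c: [0/1, 1/2) 
  d: [1/2, 5/6) ← scaled code falls here ✓
  e: [5/6, 1/1) 

Answer: d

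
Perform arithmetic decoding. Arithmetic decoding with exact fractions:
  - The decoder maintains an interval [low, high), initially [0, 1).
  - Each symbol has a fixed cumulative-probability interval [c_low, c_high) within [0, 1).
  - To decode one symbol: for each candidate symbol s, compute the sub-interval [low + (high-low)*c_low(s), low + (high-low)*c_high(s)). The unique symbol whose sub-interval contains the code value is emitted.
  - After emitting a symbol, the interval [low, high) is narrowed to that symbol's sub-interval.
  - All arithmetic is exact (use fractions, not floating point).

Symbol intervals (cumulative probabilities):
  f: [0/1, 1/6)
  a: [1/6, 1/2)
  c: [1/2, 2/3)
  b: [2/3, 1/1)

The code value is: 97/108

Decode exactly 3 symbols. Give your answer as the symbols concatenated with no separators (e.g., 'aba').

Step 1: interval [0/1, 1/1), width = 1/1 - 0/1 = 1/1
  'f': [0/1 + 1/1*0/1, 0/1 + 1/1*1/6) = [0/1, 1/6)
  'a': [0/1 + 1/1*1/6, 0/1 + 1/1*1/2) = [1/6, 1/2)
  'c': [0/1 + 1/1*1/2, 0/1 + 1/1*2/3) = [1/2, 2/3)
  'b': [0/1 + 1/1*2/3, 0/1 + 1/1*1/1) = [2/3, 1/1) <- contains code 97/108
  emit 'b', narrow to [2/3, 1/1)
Step 2: interval [2/3, 1/1), width = 1/1 - 2/3 = 1/3
  'f': [2/3 + 1/3*0/1, 2/3 + 1/3*1/6) = [2/3, 13/18)
  'a': [2/3 + 1/3*1/6, 2/3 + 1/3*1/2) = [13/18, 5/6)
  'c': [2/3 + 1/3*1/2, 2/3 + 1/3*2/3) = [5/6, 8/9)
  'b': [2/3 + 1/3*2/3, 2/3 + 1/3*1/1) = [8/9, 1/1) <- contains code 97/108
  emit 'b', narrow to [8/9, 1/1)
Step 3: interval [8/9, 1/1), width = 1/1 - 8/9 = 1/9
  'f': [8/9 + 1/9*0/1, 8/9 + 1/9*1/6) = [8/9, 49/54) <- contains code 97/108
  'a': [8/9 + 1/9*1/6, 8/9 + 1/9*1/2) = [49/54, 17/18)
  'c': [8/9 + 1/9*1/2, 8/9 + 1/9*2/3) = [17/18, 26/27)
  'b': [8/9 + 1/9*2/3, 8/9 + 1/9*1/1) = [26/27, 1/1)
  emit 'f', narrow to [8/9, 49/54)

Answer: bbf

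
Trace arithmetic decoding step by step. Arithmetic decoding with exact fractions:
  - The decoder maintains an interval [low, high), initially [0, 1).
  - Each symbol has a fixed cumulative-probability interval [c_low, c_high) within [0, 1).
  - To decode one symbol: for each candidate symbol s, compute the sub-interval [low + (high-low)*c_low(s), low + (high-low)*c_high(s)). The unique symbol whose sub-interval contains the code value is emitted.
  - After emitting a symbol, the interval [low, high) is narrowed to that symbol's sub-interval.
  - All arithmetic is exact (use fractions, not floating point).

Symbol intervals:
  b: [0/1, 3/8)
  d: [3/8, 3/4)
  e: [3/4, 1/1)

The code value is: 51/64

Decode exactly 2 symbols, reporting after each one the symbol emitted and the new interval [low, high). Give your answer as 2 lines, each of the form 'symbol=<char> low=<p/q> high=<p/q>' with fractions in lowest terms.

Step 1: interval [0/1, 1/1), width = 1/1 - 0/1 = 1/1
  'b': [0/1 + 1/1*0/1, 0/1 + 1/1*3/8) = [0/1, 3/8)
  'd': [0/1 + 1/1*3/8, 0/1 + 1/1*3/4) = [3/8, 3/4)
  'e': [0/1 + 1/1*3/4, 0/1 + 1/1*1/1) = [3/4, 1/1) <- contains code 51/64
  emit 'e', narrow to [3/4, 1/1)
Step 2: interval [3/4, 1/1), width = 1/1 - 3/4 = 1/4
  'b': [3/4 + 1/4*0/1, 3/4 + 1/4*3/8) = [3/4, 27/32) <- contains code 51/64
  'd': [3/4 + 1/4*3/8, 3/4 + 1/4*3/4) = [27/32, 15/16)
  'e': [3/4 + 1/4*3/4, 3/4 + 1/4*1/1) = [15/16, 1/1)
  emit 'b', narrow to [3/4, 27/32)

Answer: symbol=e low=3/4 high=1/1
symbol=b low=3/4 high=27/32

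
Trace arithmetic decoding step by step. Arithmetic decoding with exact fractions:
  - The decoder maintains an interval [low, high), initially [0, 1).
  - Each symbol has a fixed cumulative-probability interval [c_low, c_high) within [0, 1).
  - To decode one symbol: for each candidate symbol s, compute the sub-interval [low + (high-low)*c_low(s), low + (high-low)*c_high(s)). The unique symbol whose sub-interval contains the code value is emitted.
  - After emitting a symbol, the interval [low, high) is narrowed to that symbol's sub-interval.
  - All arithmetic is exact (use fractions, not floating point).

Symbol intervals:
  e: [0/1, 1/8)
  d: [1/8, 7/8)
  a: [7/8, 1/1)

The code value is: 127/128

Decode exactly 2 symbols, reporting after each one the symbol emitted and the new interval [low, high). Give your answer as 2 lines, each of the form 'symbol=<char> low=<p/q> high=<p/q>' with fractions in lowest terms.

Step 1: interval [0/1, 1/1), width = 1/1 - 0/1 = 1/1
  'e': [0/1 + 1/1*0/1, 0/1 + 1/1*1/8) = [0/1, 1/8)
  'd': [0/1 + 1/1*1/8, 0/1 + 1/1*7/8) = [1/8, 7/8)
  'a': [0/1 + 1/1*7/8, 0/1 + 1/1*1/1) = [7/8, 1/1) <- contains code 127/128
  emit 'a', narrow to [7/8, 1/1)
Step 2: interval [7/8, 1/1), width = 1/1 - 7/8 = 1/8
  'e': [7/8 + 1/8*0/1, 7/8 + 1/8*1/8) = [7/8, 57/64)
  'd': [7/8 + 1/8*1/8, 7/8 + 1/8*7/8) = [57/64, 63/64)
  'a': [7/8 + 1/8*7/8, 7/8 + 1/8*1/1) = [63/64, 1/1) <- contains code 127/128
  emit 'a', narrow to [63/64, 1/1)

Answer: symbol=a low=7/8 high=1/1
symbol=a low=63/64 high=1/1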